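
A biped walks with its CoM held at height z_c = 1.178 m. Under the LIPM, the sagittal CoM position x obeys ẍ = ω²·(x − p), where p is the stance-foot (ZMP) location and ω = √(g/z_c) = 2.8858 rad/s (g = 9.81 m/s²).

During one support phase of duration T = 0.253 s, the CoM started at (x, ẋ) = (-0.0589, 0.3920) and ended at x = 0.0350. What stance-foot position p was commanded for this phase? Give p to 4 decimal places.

p = -0.0075

ωT = 2.8858·0.253 = 0.730107; cosh(ωT) = 1.278580, sinh(ωT) = 0.796723
x(T) = p + (x₀−p)·cosh(ωT) + (ẋ₀/ω)·sinh(ωT) ⇒ p·(1 − cosh) = x(T) − x₀·cosh − (ẋ₀/ω)·sinh
numerator   = 0.0350 − (-0.0589)·1.278580 − (0.3920/2.8858)·0.796723 = 0.002083
denominator = 1 − 1.278580 = -0.278580
p = 0.002083 / -0.278580 = -0.0075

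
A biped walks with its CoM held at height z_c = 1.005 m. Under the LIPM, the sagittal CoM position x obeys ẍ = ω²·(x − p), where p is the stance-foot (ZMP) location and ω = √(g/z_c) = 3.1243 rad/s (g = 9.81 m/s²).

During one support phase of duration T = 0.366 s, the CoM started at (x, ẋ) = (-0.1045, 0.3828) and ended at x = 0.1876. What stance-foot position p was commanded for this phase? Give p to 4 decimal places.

p = -0.2685

ωT = 3.1243·0.366 = 1.143494; cosh(ωT) = 1.728208, sinh(ωT) = 1.409504
x(T) = p + (x₀−p)·cosh(ωT) + (ẋ₀/ω)·sinh(ωT) ⇒ p·(1 − cosh) = x(T) − x₀·cosh − (ẋ₀/ω)·sinh
numerator   = 0.1876 − (-0.1045)·1.728208 − (0.3828/3.1243)·1.409504 = 0.195500
denominator = 1 − 1.728208 = -0.728208
p = 0.195500 / -0.728208 = -0.2685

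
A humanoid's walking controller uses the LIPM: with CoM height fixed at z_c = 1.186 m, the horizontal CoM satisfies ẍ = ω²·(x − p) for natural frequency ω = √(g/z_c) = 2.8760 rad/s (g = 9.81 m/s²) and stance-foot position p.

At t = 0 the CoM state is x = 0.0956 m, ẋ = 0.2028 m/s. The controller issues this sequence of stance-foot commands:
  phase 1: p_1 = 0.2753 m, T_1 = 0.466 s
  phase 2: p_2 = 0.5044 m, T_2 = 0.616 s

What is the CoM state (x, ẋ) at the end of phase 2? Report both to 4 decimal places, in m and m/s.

phase 1: p=0.2753, T=0.466, ωT=1.340216, cosh=2.040829, sinh=1.779040; start (x,ẋ)=(0.095600, 0.202800) → end (x,ẋ)=(0.034011, -0.505558)
phase 2: p=0.5044, T=0.616, ωT=1.771616, cosh=3.025203, sinh=2.855145; start (x,ẋ)=(0.034011, -0.505558) → end (x,ẋ)=(-1.420514, -5.391965)

x = -1.4205, ẋ = -5.3920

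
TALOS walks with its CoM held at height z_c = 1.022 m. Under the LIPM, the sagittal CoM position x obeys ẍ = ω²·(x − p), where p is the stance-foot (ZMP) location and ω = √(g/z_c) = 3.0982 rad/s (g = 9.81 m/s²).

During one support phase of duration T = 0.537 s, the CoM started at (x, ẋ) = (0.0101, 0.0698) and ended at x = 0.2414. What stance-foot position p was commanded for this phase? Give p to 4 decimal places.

ωT = 3.0982·0.537 = 1.663733; cosh(ωT) = 2.734207, sinh(ωT) = 2.544776
x(T) = p + (x₀−p)·cosh(ωT) + (ẋ₀/ω)·sinh(ωT) ⇒ p·(1 − cosh) = x(T) − x₀·cosh − (ẋ₀/ω)·sinh
numerator   = 0.2414 − (0.0101)·2.734207 − (0.0698/3.0982)·2.544776 = 0.156453
denominator = 1 − 2.734207 = -1.734207
p = 0.156453 / -1.734207 = -0.0902

p = -0.0902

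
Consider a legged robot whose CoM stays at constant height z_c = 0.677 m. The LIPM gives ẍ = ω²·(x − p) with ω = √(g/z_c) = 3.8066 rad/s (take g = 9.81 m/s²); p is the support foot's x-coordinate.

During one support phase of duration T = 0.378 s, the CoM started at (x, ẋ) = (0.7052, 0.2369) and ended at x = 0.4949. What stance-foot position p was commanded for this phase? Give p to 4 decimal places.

ωT = 3.8066·0.378 = 1.438895; cosh(ωT) = 2.226612, sinh(ωT) = 1.989422
x(T) = p + (x₀−p)·cosh(ωT) + (ẋ₀/ω)·sinh(ωT) ⇒ p·(1 − cosh) = x(T) − x₀·cosh − (ẋ₀/ω)·sinh
numerator   = 0.4949 − (0.7052)·2.226612 − (0.2369/3.8066)·1.989422 = -1.199116
denominator = 1 − 2.226612 = -1.226612
p = -1.199116 / -1.226612 = 0.9776

p = 0.9776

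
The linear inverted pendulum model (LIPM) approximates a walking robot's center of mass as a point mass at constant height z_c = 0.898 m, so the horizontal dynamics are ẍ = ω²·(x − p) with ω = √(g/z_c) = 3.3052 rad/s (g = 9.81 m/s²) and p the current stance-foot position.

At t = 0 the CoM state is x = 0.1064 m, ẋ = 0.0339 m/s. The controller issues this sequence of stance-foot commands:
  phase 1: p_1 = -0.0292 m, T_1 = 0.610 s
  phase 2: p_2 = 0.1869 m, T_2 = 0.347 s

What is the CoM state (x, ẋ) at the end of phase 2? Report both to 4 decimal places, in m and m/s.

x = 1.5393, ẋ = 4.6793

phase 1: p=-0.0292, T=0.610, ωT=2.016172, cosh=3.821344, sinh=3.688180; start (x,ẋ)=(0.106400, 0.033900) → end (x,ẋ)=(0.526802, 1.782531)
phase 2: p=0.1869, T=0.347, ωT=1.146904, cosh=1.733025, sinh=1.415407; start (x,ẋ)=(0.526802, 1.782531) → end (x,ẋ)=(1.539303, 4.679302)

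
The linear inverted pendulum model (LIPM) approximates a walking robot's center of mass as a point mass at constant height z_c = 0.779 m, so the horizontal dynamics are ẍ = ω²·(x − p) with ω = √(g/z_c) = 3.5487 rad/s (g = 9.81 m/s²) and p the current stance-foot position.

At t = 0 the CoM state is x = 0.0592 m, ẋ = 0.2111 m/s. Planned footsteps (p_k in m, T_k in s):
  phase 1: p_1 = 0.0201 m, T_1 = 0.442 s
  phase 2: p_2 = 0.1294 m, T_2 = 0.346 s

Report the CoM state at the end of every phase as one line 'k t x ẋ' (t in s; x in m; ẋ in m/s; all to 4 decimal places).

phase 1: p=0.0201, T=0.442, ωT=1.568525, cosh=2.503959, sinh=2.295607; start (x,ẋ)=(0.059200, 0.211100) → end (x,ẋ)=(0.254563, 0.847111)
phase 2: p=0.1294, T=0.346, ωT=1.227850, cosh=1.853402, sinh=1.560480; start (x,ẋ)=(0.254563, 0.847111) → end (x,ẋ)=(0.733879, 2.263147)

1 0.4420 0.2546 0.8471
2 0.7880 0.7339 2.2631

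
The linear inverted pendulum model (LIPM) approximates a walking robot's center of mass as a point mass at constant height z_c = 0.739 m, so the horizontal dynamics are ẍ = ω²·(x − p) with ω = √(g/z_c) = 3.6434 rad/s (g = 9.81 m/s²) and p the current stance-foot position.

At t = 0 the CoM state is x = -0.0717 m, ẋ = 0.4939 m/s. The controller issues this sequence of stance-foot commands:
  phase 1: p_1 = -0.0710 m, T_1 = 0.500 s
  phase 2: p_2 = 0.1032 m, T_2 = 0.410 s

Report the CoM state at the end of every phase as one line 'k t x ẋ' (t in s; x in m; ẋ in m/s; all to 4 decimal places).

1 0.5000 0.3349 1.5590
2 0.9100 1.5500 5.4317

phase 1: p=-0.0710, T=0.500, ωT=1.821700, cosh=3.172055, sinh=3.010304; start (x,ẋ)=(-0.071700, 0.493900) → end (x,ẋ)=(0.334857, 1.559001)
phase 2: p=0.1032, T=0.410, ωT=1.493794, cosh=2.339241, sinh=2.114721; start (x,ẋ)=(0.334857, 1.559001) → end (x,ẋ)=(1.549985, 5.431743)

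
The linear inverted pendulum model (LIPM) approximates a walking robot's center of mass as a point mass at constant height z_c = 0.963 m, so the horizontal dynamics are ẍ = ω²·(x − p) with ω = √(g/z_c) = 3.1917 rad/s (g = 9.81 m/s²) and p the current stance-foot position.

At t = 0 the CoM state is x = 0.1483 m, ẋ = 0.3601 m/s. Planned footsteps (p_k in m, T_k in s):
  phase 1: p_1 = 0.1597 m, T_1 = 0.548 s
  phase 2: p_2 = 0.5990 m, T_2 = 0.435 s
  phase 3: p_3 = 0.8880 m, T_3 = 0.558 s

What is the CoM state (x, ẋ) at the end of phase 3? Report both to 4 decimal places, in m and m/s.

phase 1: p=0.1597, T=0.548, ωT=1.749052, cosh=2.961543, sinh=2.787604; start (x,ẋ)=(0.148300, 0.360100) → end (x,ẋ)=(0.440447, 0.965024)
phase 2: p=0.5990, T=0.435, ωT=1.388389, cosh=2.128933, sinh=1.879456; start (x,ẋ)=(0.440447, 0.965024) → end (x,ẋ)=(0.829712, 1.103364)
phase 3: p=0.8880, T=0.558, ωT=1.780969, cosh=3.052039, sinh=2.883564; start (x,ẋ)=(0.829712, 1.103364) → end (x,ẋ)=(1.706945, 2.831059)

x = 1.7069, ẋ = 2.8311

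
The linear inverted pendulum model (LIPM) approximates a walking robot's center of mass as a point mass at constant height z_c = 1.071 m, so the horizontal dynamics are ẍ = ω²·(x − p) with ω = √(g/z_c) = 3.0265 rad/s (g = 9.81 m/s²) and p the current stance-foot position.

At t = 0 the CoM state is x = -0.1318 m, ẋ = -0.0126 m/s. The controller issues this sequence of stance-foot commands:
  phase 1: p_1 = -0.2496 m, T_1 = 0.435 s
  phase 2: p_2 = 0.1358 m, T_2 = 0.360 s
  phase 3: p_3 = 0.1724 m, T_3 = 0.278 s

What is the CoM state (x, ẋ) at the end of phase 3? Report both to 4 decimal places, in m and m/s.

phase 1: p=-0.2496, T=0.435, ωT=1.316528, cosh=1.999255, sinh=1.731190; start (x,ẋ)=(-0.131800, -0.012600) → end (x,ẋ)=(-0.021295, 0.592016)
phase 2: p=0.1358, T=0.360, ωT=1.089540, cosh=1.654639, sinh=1.318268; start (x,ẋ)=(-0.021295, 0.592016) → end (x,ẋ)=(0.133732, 0.352805)
phase 3: p=0.1724, T=0.278, ωT=0.841367, cosh=1.375328, sinh=0.944207; start (x,ẋ)=(0.133732, 0.352805) → end (x,ẋ)=(0.229287, 0.374722)

x = 0.2293, ẋ = 0.3747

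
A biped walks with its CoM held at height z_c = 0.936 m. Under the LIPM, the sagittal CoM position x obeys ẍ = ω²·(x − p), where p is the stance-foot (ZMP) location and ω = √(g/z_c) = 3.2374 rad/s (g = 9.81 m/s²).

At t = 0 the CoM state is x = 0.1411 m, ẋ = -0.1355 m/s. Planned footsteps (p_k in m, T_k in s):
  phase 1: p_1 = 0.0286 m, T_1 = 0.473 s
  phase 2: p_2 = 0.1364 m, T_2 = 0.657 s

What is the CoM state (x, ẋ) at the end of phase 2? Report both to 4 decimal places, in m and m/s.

x = 1.0501, ẋ = 2.9867

phase 1: p=0.0286, T=0.473, ωT=1.531290, cosh=2.420198, sinh=2.203941; start (x,ẋ)=(0.141100, -0.135500) → end (x,ẋ)=(0.208627, 0.474755)
phase 2: p=0.1364, T=0.657, ωT=2.126972, cosh=4.254311, sinh=4.135113; start (x,ẋ)=(0.208627, 0.474755) → end (x,ẋ)=(1.050079, 2.986663)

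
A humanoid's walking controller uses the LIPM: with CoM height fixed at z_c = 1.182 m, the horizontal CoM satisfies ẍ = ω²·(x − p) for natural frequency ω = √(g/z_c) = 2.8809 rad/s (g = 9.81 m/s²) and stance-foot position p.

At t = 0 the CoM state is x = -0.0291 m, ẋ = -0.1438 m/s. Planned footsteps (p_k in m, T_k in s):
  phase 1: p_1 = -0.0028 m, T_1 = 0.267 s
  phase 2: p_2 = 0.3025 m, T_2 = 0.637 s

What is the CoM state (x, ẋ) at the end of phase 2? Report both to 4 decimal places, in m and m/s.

phase 1: p=-0.0028, T=0.267, ωT=0.769200, cosh=1.310712, sinh=0.847328; start (x,ẋ)=(-0.029100, -0.143800) → end (x,ẋ)=(-0.079566, -0.252680)
phase 2: p=0.3025, T=0.637, ωT=1.835133, cosh=3.212781, sinh=3.053189; start (x,ẋ)=(-0.079566, -0.252680) → end (x,ẋ)=(-1.192786, -4.172433)

x = -1.1928, ẋ = -4.1724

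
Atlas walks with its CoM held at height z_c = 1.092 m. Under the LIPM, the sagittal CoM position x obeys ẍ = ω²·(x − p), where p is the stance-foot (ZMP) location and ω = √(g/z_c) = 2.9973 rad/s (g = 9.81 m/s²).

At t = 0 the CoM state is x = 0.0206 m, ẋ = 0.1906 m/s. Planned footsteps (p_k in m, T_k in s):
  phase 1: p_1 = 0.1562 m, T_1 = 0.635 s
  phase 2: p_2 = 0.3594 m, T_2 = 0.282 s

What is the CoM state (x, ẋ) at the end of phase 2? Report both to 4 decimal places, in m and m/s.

x = -0.4896, ẋ = -2.2448

phase 1: p=0.1562, T=0.635, ωT=1.903285, cosh=3.428488, sinh=3.279410; start (x,ẋ)=(0.020600, 0.190600) → end (x,ẋ)=(-0.100163, -0.679393)
phase 2: p=0.3594, T=0.282, ωT=0.845239, cosh=1.378994, sinh=0.949539; start (x,ẋ)=(-0.100163, -0.679393) → end (x,ẋ)=(-0.489566, -2.244822)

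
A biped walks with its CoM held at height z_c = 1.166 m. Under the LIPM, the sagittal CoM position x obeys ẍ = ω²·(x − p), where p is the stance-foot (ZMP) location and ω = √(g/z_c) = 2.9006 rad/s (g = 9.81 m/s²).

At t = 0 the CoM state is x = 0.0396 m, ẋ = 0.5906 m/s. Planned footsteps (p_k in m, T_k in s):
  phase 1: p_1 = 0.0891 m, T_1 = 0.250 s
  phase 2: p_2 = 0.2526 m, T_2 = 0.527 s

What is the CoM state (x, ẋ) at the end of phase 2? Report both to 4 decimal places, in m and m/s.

x = 0.5784, ẋ = 1.1250

phase 1: p=0.0891, T=0.250, ωT=0.725150, cosh=1.274646, sinh=0.790394; start (x,ẋ)=(0.039600, 0.590600) → end (x,ẋ)=(0.186940, 0.639322)
phase 2: p=0.2526, T=0.527, ωT=1.528616, cosh=2.414313, sinh=2.197478; start (x,ẋ)=(0.186940, 0.639322) → end (x,ẋ)=(0.578422, 1.125003)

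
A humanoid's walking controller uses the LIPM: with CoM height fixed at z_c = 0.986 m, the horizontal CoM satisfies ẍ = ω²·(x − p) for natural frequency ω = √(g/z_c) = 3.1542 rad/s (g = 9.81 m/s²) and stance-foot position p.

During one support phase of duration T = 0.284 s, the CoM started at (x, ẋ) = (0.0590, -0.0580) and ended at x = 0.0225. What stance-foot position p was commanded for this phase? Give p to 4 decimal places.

ωT = 3.1542·0.284 = 0.895793; cosh(ωT) = 1.428780, sinh(ωT) = 1.020497
x(T) = p + (x₀−p)·cosh(ωT) + (ẋ₀/ω)·sinh(ωT) ⇒ p·(1 − cosh) = x(T) − x₀·cosh − (ẋ₀/ω)·sinh
numerator   = 0.0225 − (0.0590)·1.428780 − (-0.0580/3.1542)·1.020497 = -0.043033
denominator = 1 − 1.428780 = -0.428780
p = -0.043033 / -0.428780 = 0.1004

p = 0.1004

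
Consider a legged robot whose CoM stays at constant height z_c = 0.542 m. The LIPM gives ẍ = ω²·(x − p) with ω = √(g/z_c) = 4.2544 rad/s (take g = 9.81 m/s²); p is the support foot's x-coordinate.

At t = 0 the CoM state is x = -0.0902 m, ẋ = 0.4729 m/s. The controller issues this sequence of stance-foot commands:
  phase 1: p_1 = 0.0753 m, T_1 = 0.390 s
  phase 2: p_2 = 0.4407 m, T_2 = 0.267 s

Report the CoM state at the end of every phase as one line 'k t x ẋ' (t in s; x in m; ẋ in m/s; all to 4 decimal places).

phase 1: p=0.0753, T=0.390, ωT=1.659216, cosh=2.722739, sinh=2.532451; start (x,ẋ)=(-0.090200, 0.472900) → end (x,ẋ)=(-0.093817, -0.495523)
phase 2: p=0.4407, T=0.267, ωT=1.135925, cosh=1.717589, sinh=1.396464; start (x,ẋ)=(-0.093817, -0.495523) → end (x,ẋ)=(-0.640032, -4.026735)

1 0.3900 -0.0938 -0.4955
2 0.6570 -0.6400 -4.0267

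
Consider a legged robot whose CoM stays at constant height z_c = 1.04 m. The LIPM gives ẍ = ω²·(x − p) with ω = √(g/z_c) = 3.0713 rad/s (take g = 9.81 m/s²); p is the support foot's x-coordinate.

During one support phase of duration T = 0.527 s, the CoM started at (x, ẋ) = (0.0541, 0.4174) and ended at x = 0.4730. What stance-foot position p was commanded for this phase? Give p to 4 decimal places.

p = -0.0011

ωT = 3.0713·0.527 = 1.618575; cosh(ωT) = 2.622038, sinh(ωT) = 2.423857
x(T) = p + (x₀−p)·cosh(ωT) + (ẋ₀/ω)·sinh(ωT) ⇒ p·(1 − cosh) = x(T) − x₀·cosh − (ẋ₀/ω)·sinh
numerator   = 0.4730 − (0.0541)·2.622038 − (0.4174/3.0713)·2.423857 = 0.001737
denominator = 1 − 2.622038 = -1.622038
p = 0.001737 / -1.622038 = -0.0011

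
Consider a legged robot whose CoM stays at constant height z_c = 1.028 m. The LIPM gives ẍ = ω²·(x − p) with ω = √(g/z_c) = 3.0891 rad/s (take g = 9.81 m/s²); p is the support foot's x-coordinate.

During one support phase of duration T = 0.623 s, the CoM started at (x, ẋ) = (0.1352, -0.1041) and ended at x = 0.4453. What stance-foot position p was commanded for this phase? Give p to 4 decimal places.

ωT = 3.0891·0.623 = 1.924509; cosh(ωT) = 3.498867, sinh(ωT) = 3.352919
x(T) = p + (x₀−p)·cosh(ωT) + (ẋ₀/ω)·sinh(ωT) ⇒ p·(1 − cosh) = x(T) − x₀·cosh − (ẋ₀/ω)·sinh
numerator   = 0.4453 − (0.1352)·3.498867 − (-0.1041/3.0891)·3.352919 = 0.085244
denominator = 1 − 3.498867 = -2.498867
p = 0.085244 / -2.498867 = -0.0341

p = -0.0341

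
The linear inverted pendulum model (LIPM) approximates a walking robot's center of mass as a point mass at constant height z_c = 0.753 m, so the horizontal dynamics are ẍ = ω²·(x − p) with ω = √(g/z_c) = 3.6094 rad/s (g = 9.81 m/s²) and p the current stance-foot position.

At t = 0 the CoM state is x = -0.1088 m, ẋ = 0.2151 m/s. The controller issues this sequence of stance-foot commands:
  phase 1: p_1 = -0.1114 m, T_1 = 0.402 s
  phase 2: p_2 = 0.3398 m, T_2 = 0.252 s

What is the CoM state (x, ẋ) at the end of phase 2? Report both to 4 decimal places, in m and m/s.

phase 1: p=-0.1114, T=0.402, ωT=1.450979, cosh=2.250815, sinh=2.016474; start (x,ẋ)=(-0.108800, 0.215100) → end (x,ẋ)=(0.014623, 0.503074)
phase 2: p=0.3398, T=0.252, ωT=0.909569, cosh=1.442975, sinh=1.040277; start (x,ẋ)=(0.014623, 0.503074) → end (x,ẋ)=(0.015570, -0.495045)

x = 0.0156, ẋ = -0.4950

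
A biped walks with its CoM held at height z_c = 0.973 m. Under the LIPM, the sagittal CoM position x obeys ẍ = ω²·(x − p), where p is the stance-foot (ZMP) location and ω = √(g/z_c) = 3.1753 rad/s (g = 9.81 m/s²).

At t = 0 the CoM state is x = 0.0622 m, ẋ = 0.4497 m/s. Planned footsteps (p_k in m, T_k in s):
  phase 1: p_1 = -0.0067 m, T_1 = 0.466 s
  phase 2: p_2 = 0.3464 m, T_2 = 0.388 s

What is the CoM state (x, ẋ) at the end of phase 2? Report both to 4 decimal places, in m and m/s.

x = 1.2720, ẋ = 3.2813

phase 1: p=-0.0067, T=0.466, ωT=1.479690, cosh=2.309646, sinh=2.081937; start (x,ẋ)=(0.062200, 0.449700) → end (x,ẋ)=(0.447288, 1.494130)
phase 2: p=0.3464, T=0.388, ωT=1.232016, cosh=1.859919, sinh=1.568216; start (x,ẋ)=(0.447288, 1.494130) → end (x,ẋ)=(1.271963, 3.281338)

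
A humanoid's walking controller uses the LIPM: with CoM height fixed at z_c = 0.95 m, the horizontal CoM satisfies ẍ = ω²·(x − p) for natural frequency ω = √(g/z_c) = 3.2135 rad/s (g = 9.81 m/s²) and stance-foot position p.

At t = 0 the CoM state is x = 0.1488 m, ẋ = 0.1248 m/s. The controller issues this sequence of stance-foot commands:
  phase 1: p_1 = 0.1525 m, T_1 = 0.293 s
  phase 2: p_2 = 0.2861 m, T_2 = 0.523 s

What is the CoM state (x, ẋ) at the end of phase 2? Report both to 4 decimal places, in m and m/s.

x = 0.1553, ẋ = -0.3304

phase 1: p=0.1525, T=0.293, ωT=0.941555, cosh=1.476994, sinh=1.086973; start (x,ẋ)=(0.148800, 0.124800) → end (x,ẋ)=(0.189249, 0.171405)
phase 2: p=0.2861, T=0.523, ωT=1.680660, cosh=2.777676, sinh=2.591425; start (x,ẋ)=(0.189249, 0.171405) → end (x,ẋ)=(0.155303, -0.330424)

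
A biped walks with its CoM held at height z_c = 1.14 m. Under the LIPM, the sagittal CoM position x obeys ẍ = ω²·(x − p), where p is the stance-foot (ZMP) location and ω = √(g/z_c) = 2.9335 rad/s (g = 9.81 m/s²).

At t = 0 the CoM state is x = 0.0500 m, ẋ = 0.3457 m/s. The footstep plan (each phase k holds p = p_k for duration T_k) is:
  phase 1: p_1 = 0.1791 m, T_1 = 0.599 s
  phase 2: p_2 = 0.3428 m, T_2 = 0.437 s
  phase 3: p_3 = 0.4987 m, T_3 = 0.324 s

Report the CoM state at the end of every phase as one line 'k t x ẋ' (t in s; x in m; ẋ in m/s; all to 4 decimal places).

1 0.5990 0.1252 -0.0332
2 1.0360 -0.0983 -1.1261
3 1.3600 -0.8112 -3.6009

phase 1: p=0.1791, T=0.599, ωT=1.757166, cosh=2.984262, sinh=2.811729; start (x,ẋ)=(0.050000, 0.345700) → end (x,ẋ)=(0.125182, -0.033184)
phase 2: p=0.3428, T=0.437, ωT=1.281940, cosh=1.940560, sinh=1.663062; start (x,ẋ)=(0.125182, -0.033184) → end (x,ẋ)=(-0.098314, -1.126067)
phase 3: p=0.4987, T=0.324, ωT=0.950454, cosh=1.486725, sinh=1.100159; start (x,ẋ)=(-0.098314, -1.126067) → end (x,ẋ)=(-0.811208, -3.600907)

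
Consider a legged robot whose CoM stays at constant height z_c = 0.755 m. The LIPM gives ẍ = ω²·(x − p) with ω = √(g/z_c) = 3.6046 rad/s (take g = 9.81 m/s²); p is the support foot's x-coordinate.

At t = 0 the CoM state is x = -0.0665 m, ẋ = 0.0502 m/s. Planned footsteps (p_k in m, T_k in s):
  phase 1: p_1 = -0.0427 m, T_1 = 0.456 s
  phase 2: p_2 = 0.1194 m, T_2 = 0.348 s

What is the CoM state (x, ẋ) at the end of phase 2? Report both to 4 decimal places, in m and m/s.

phase 1: p=-0.0427, T=0.456, ωT=1.643698, cosh=2.683765, sinh=2.490501; start (x,ẋ)=(-0.066500, 0.050200) → end (x,ẋ)=(-0.071889, -0.078934)
phase 2: p=0.1194, T=0.348, ωT=1.254401, cosh=1.895492, sinh=1.610245; start (x,ẋ)=(-0.071889, -0.078934) → end (x,ẋ)=(-0.278449, -1.259917)

x = -0.2784, ẋ = -1.2599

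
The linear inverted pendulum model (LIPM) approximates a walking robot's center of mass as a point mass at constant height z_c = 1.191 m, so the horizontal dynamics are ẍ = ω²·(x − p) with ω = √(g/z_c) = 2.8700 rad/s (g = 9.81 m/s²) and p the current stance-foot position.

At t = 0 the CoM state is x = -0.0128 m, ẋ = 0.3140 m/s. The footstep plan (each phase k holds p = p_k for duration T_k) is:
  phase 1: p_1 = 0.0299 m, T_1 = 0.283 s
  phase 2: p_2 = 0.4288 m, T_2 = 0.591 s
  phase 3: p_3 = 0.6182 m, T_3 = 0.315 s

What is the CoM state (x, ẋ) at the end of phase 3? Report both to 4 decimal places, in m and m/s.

phase 1: p=0.0299, T=0.283, ωT=0.812210, cosh=1.348379, sinh=0.904503; start (x,ẋ)=(-0.012800, 0.314000) → end (x,ẋ)=(0.071284, 0.312545)
phase 2: p=0.4288, T=0.591, ωT=1.696170, cosh=2.818203, sinh=2.634819; start (x,ẋ)=(0.071284, 0.312545) → end (x,ẋ)=(-0.291820, -1.822697)
phase 3: p=0.6182, T=0.315, ωT=0.904050, cosh=1.437256, sinh=1.032329; start (x,ẋ)=(-0.291820, -1.822697) → end (x,ẋ)=(-1.345349, -5.315875)

x = -1.3453, ẋ = -5.3159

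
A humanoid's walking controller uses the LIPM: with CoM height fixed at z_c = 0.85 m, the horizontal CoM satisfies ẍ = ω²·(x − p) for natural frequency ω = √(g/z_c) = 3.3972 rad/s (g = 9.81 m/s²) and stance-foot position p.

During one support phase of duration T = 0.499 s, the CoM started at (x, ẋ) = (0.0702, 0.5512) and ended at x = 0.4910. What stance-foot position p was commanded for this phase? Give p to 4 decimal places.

p = 0.0736

ωT = 3.3972·0.499 = 1.695203; cosh(ωT) = 2.815656, sinh(ωT) = 2.632094
x(T) = p + (x₀−p)·cosh(ωT) + (ẋ₀/ω)·sinh(ωT) ⇒ p·(1 − cosh) = x(T) − x₀·cosh − (ẋ₀/ω)·sinh
numerator   = 0.4910 − (0.0702)·2.815656 − (0.5512/3.3972)·2.632094 = -0.133720
denominator = 1 − 2.815656 = -1.815656
p = -0.133720 / -1.815656 = 0.0736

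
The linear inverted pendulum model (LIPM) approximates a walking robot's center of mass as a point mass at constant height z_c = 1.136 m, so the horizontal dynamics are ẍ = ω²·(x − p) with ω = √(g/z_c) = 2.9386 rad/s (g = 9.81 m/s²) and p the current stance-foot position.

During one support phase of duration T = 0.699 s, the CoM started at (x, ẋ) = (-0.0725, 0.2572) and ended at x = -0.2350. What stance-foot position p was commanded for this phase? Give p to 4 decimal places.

ωT = 2.9386·0.699 = 2.054081; cosh(ωT) = 3.963940, sinh(ωT) = 3.835730
x(T) = p + (x₀−p)·cosh(ωT) + (ẋ₀/ω)·sinh(ωT) ⇒ p·(1 − cosh) = x(T) − x₀·cosh − (ẋ₀/ω)·sinh
numerator   = -0.2350 − (-0.0725)·3.963940 − (0.2572/2.9386)·3.835730 = -0.283335
denominator = 1 − 3.963940 = -2.963940
p = -0.283335 / -2.963940 = 0.0956

p = 0.0956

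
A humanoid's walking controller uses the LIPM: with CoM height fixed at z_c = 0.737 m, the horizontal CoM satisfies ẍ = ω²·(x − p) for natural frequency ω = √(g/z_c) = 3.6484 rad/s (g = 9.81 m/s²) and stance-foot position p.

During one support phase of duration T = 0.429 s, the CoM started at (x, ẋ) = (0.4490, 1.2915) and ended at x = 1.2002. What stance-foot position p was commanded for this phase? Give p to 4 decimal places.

p = 0.4881

ωT = 3.6484·0.429 = 1.565164; cosh(ωT) = 2.496256, sinh(ωT) = 2.287202
x(T) = p + (x₀−p)·cosh(ωT) + (ẋ₀/ω)·sinh(ωT) ⇒ p·(1 − cosh) = x(T) − x₀·cosh − (ẋ₀/ω)·sinh
numerator   = 1.2002 − (0.4490)·2.496256 − (1.2915/3.6484)·2.287202 = -0.730267
denominator = 1 − 2.496256 = -1.496256
p = -0.730267 / -1.496256 = 0.4881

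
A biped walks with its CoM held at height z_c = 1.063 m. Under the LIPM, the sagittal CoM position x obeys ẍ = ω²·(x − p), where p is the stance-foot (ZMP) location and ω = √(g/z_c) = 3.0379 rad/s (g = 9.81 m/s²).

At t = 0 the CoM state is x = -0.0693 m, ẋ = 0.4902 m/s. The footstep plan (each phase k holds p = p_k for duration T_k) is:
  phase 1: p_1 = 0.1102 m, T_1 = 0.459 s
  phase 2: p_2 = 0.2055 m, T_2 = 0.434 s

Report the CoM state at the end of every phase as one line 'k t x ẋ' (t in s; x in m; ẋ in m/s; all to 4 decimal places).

1 0.4590 0.0314 0.0173
2 0.8930 -0.1333 -0.8832

phase 1: p=0.1102, T=0.459, ωT=1.394396, cosh=2.140261, sinh=1.892278; start (x,ẋ)=(-0.069300, 0.490200) → end (x,ẋ)=(0.031364, 0.017291)
phase 2: p=0.2055, T=0.434, ωT=1.318449, cosh=2.002584, sinh=1.735034; start (x,ẋ)=(0.031364, 0.017291) → end (x,ẋ)=(-0.133347, -0.883220)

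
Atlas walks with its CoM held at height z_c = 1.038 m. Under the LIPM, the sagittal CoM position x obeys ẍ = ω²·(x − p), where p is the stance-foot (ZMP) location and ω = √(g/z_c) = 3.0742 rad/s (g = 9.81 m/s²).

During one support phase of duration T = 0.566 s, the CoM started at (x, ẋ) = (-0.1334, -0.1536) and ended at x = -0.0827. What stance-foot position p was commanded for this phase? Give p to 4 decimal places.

ωT = 3.0742·0.566 = 1.739997; cosh(ωT) = 2.936424, sinh(ωT) = 2.760903
x(T) = p + (x₀−p)·cosh(ωT) + (ẋ₀/ω)·sinh(ωT) ⇒ p·(1 − cosh) = x(T) − x₀·cosh − (ẋ₀/ω)·sinh
numerator   = -0.0827 − (-0.1334)·2.936424 − (-0.1536/3.0742)·2.760903 = 0.446965
denominator = 1 − 2.936424 = -1.936424
p = 0.446965 / -1.936424 = -0.2308

p = -0.2308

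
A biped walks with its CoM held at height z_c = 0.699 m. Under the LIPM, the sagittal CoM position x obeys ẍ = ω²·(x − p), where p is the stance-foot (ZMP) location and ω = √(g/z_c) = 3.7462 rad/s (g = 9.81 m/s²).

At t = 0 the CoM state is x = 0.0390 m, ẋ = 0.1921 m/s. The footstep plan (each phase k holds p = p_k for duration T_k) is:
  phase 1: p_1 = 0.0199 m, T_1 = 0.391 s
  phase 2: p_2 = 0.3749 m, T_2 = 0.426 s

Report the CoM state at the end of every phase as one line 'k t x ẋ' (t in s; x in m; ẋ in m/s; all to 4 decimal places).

phase 1: p=0.0199, T=0.391, ωT=1.464764, cosh=2.278828, sinh=2.047695; start (x,ẋ)=(0.039000, 0.192100) → end (x,ẋ)=(0.168429, 0.584280)
phase 2: p=0.3749, T=0.426, ωT=1.595881, cosh=2.567702, sinh=2.364972; start (x,ẋ)=(0.168429, 0.584280) → end (x,ẋ)=(0.213599, -0.329008)

1 0.3910 0.1684 0.5843
2 0.8170 0.2136 -0.3290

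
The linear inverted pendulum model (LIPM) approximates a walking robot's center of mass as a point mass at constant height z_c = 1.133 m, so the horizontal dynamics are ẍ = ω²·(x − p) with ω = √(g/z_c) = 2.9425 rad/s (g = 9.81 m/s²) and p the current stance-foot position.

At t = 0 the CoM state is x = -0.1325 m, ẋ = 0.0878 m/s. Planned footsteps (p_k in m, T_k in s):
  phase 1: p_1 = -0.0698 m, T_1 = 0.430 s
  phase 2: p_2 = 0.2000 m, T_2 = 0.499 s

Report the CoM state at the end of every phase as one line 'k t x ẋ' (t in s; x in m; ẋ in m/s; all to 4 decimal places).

1 0.4300 -0.1411 -0.1329
2 0.9290 -0.6726 -2.3672

phase 1: p=-0.0698, T=0.430, ωT=1.265275, cosh=1.913114, sinh=1.630953; start (x,ẋ)=(-0.132500, 0.087800) → end (x,ẋ)=(-0.141087, -0.132931)
phase 2: p=0.2000, T=0.499, ωT=1.468307, cosh=2.286098, sinh=2.055783; start (x,ẋ)=(-0.141087, -0.132931) → end (x,ẋ)=(-0.672630, -2.367176)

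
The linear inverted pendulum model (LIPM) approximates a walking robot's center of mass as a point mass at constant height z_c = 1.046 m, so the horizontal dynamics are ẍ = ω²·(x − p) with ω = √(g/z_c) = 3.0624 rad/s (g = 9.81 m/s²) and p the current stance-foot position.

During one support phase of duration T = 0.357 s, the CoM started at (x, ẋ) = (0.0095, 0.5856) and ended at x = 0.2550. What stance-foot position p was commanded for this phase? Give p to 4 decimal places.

p = 0.0213

ωT = 3.0624·0.357 = 1.093277; cosh(ωT) = 1.659576, sinh(ωT) = 1.324460
x(T) = p + (x₀−p)·cosh(ωT) + (ẋ₀/ω)·sinh(ωT) ⇒ p·(1 − cosh) = x(T) − x₀·cosh − (ẋ₀/ω)·sinh
numerator   = 0.2550 − (0.0095)·1.659576 − (0.5856/3.0624)·1.324460 = -0.014033
denominator = 1 − 1.659576 = -0.659576
p = -0.014033 / -0.659576 = 0.0213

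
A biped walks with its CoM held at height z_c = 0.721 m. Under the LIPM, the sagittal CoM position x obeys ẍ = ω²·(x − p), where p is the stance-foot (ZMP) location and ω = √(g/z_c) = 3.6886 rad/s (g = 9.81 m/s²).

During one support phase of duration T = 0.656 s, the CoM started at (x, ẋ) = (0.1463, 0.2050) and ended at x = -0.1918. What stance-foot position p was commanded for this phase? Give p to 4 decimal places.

ωT = 3.6886·0.656 = 2.419722; cosh(ωT) = 5.665838, sinh(ωT) = 5.576891
x(T) = p + (x₀−p)·cosh(ωT) + (ẋ₀/ω)·sinh(ωT) ⇒ p·(1 − cosh) = x(T) − x₀·cosh − (ẋ₀/ω)·sinh
numerator   = -0.1918 − (0.1463)·5.665838 − (0.2050/3.6886)·5.576891 = -1.330657
denominator = 1 − 5.665838 = -4.665838
p = -1.330657 / -4.665838 = 0.2852

p = 0.2852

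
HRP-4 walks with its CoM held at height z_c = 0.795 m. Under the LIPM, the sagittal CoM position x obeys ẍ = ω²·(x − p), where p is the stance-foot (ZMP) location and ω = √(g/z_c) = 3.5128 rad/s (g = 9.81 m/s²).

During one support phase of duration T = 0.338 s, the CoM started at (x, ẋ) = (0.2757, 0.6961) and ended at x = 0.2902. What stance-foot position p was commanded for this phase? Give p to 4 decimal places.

ωT = 3.5128·0.338 = 1.187326; cosh(ωT) = 1.791670, sinh(ωT) = 1.486634
x(T) = p + (x₀−p)·cosh(ωT) + (ẋ₀/ω)·sinh(ωT) ⇒ p·(1 − cosh) = x(T) − x₀·cosh − (ẋ₀/ω)·sinh
numerator   = 0.2902 − (0.2757)·1.791670 − (0.6961/3.5128)·1.486634 = -0.498356
denominator = 1 − 1.791670 = -0.791670
p = -0.498356 / -0.791670 = 0.6295

p = 0.6295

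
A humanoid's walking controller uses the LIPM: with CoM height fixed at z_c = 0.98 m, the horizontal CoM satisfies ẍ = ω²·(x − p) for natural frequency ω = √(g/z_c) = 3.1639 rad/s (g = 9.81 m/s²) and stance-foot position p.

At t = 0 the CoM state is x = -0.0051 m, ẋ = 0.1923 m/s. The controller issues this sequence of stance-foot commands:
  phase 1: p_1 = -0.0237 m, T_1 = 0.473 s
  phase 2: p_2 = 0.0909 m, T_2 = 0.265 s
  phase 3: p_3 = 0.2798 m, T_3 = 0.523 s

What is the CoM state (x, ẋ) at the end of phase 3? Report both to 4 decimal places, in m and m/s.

phase 1: p=-0.0237, T=0.473, ωT=1.496525, cosh=2.345024, sinh=2.121117; start (x,ẋ)=(-0.005100, 0.192300) → end (x,ẋ)=(0.148838, 0.575773)
phase 2: p=0.0909, T=0.265, ωT=0.838434, cosh=1.372564, sinh=0.940177; start (x,ẋ)=(0.148838, 0.575773) → end (x,ẋ)=(0.341518, 0.962628)
phase 3: p=0.2798, T=0.523, ωT=1.654720, cosh=2.711379, sinh=2.520234; start (x,ẋ)=(0.341518, 0.962628) → end (x,ẋ)=(1.213932, 3.102179)

x = 1.2139, ẋ = 3.1022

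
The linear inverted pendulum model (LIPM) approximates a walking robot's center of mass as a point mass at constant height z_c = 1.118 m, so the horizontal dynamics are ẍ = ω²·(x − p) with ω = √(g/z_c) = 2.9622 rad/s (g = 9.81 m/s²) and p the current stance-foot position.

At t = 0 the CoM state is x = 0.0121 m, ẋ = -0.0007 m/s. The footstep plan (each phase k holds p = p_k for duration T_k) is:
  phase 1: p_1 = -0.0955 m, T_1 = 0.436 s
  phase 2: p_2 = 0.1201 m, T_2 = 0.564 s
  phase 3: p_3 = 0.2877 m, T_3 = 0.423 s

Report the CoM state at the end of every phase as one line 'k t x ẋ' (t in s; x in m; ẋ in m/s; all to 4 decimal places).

phase 1: p=-0.0955, T=0.436, ωT=1.291519, cosh=1.956581, sinh=1.681728; start (x,ẋ)=(0.012100, -0.000700) → end (x,ẋ)=(0.114631, 0.534652)
phase 2: p=0.1201, T=0.564, ωT=1.670681, cosh=2.751952, sinh=2.563833; start (x,ẋ)=(0.114631, 0.534652) → end (x,ẋ)=(0.567799, 1.429801)
phase 3: p=0.2877, T=0.423, ωT=1.253011, cosh=1.893255, sinh=1.607612; start (x,ẋ)=(0.567799, 1.429801) → end (x,ẋ)=(1.593965, 4.040829)

1 0.4360 0.1146 0.5347
2 1.0000 0.5678 1.4298
3 1.4230 1.5940 4.0408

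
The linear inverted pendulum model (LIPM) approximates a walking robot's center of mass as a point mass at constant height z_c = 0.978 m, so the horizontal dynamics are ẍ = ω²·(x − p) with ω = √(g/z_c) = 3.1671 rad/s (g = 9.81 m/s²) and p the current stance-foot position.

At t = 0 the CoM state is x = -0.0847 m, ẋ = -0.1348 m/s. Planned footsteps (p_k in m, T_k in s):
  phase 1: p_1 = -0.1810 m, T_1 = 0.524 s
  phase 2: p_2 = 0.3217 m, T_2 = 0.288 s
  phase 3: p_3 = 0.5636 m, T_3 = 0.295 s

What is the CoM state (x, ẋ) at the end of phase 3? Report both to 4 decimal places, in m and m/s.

x = -0.5271, ẋ = -2.9153

phase 1: p=-0.1810, T=0.524, ωT=1.659560, cosh=2.723611, sinh=2.533388; start (x,ẋ)=(-0.084700, -0.134800) → end (x,ẋ)=(-0.026544, 0.405520)
phase 2: p=0.3217, T=0.288, ωT=0.912125, cosh=1.445638, sinh=1.043968; start (x,ẋ)=(-0.026544, 0.405520) → end (x,ẋ)=(-0.048064, -0.565182)
phase 3: p=0.5636, T=0.295, ωT=0.934294, cosh=1.469140, sinh=1.076277; start (x,ẋ)=(-0.048064, -0.565182) → end (x,ẋ)=(-0.527085, -2.915295)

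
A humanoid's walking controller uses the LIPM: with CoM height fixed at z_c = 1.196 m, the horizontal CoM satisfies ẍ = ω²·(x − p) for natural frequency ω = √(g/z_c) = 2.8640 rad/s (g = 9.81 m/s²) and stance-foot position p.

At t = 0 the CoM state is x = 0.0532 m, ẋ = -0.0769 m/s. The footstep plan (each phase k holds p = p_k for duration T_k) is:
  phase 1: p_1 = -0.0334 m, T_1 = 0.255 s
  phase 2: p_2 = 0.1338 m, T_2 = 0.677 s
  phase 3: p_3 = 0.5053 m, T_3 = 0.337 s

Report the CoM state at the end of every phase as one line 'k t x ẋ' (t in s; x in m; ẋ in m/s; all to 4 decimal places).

phase 1: p=-0.0334, T=0.255, ωT=0.730320, cosh=1.278750, sinh=0.796995; start (x,ẋ)=(0.053200, -0.076900) → end (x,ẋ)=(0.055940, 0.099337)
phase 2: p=0.1338, T=0.677, ωT=1.938928, cosh=3.547577, sinh=3.403719; start (x,ẋ)=(0.055940, 0.099337) → end (x,ẋ)=(-0.024358, -0.406594)
phase 3: p=0.5053, T=0.337, ωT=0.965168, cosh=1.503074, sinh=1.122155; start (x,ẋ)=(-0.024358, -0.406594) → end (x,ẋ)=(-0.450124, -2.313382)

1 0.2550 0.0559 0.0993
2 0.9320 -0.0244 -0.4066
3 1.2690 -0.4501 -2.3134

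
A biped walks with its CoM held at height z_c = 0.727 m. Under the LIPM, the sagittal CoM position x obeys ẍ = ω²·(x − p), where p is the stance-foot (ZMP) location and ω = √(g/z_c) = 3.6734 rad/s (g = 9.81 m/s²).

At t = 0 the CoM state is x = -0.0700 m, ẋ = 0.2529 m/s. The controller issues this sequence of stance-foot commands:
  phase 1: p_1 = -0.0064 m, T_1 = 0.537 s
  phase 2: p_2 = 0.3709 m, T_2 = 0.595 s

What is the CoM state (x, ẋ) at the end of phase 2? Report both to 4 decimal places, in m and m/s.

x = -1.1619, ẋ = -5.4672

phase 1: p=-0.0064, T=0.537, ωT=1.972616, cosh=3.664275, sinh=3.525183; start (x,ẋ)=(-0.070000, 0.252900) → end (x,ẋ)=(0.003248, 0.103113)
phase 2: p=0.3709, T=0.595, ωT=2.185673, cosh=4.504518, sinh=4.392116; start (x,ẋ)=(0.003248, 0.103113) → end (x,ẋ)=(-1.161908, -5.467225)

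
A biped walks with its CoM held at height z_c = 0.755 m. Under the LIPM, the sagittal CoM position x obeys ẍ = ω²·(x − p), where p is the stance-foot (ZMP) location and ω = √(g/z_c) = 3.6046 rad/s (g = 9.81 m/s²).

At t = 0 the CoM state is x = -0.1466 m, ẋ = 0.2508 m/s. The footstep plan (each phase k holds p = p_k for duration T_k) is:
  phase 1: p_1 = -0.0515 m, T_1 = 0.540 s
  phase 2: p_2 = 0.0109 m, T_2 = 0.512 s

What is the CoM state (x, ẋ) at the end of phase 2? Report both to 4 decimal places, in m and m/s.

phase 1: p=-0.0515, T=0.540, ωT=1.946484, cosh=3.573397, sinh=3.430621; start (x,ẋ)=(-0.146600, 0.250800) → end (x,ẋ)=(-0.152635, -0.279800)
phase 2: p=0.0109, T=0.512, ωT=1.845555, cosh=3.244776, sinh=3.086838; start (x,ẋ)=(-0.152635, -0.279800) → end (x,ẋ)=(-0.759345, -2.727514)

x = -0.7593, ẋ = -2.7275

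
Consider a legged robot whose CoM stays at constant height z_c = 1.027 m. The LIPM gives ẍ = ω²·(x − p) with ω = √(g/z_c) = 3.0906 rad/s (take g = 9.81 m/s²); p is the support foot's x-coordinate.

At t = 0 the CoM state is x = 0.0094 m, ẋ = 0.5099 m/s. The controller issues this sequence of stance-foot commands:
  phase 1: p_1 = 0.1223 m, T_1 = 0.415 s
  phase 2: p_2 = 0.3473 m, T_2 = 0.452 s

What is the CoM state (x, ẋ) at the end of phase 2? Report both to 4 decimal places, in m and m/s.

x = 0.2348, ẋ = -0.1169

phase 1: p=0.1223, T=0.415, ωT=1.282599, cosh=1.941658, sinh=1.664342; start (x,ẋ)=(0.009400, 0.509900) → end (x,ẋ)=(0.177677, 0.409314)
phase 2: p=0.3473, T=0.452, ωT=1.396951, cosh=2.145103, sinh=1.897753; start (x,ẋ)=(0.177677, 0.409314) → end (x,ẋ)=(0.234777, -0.116851)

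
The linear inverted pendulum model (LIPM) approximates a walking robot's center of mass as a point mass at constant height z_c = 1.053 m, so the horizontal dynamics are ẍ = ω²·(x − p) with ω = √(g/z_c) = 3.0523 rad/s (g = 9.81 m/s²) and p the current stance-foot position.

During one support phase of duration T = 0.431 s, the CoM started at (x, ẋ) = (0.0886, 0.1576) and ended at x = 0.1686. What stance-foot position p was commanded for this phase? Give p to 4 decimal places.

ωT = 3.0523·0.431 = 1.315541; cosh(ωT) = 1.997548, sinh(ωT) = 1.729219
x(T) = p + (x₀−p)·cosh(ωT) + (ẋ₀/ω)·sinh(ωT) ⇒ p·(1 − cosh) = x(T) − x₀·cosh − (ẋ₀/ω)·sinh
numerator   = 0.1686 − (0.0886)·1.997548 − (0.1576/3.0523)·1.729219 = -0.097668
denominator = 1 − 1.997548 = -0.997548
p = -0.097668 / -0.997548 = 0.0979

p = 0.0979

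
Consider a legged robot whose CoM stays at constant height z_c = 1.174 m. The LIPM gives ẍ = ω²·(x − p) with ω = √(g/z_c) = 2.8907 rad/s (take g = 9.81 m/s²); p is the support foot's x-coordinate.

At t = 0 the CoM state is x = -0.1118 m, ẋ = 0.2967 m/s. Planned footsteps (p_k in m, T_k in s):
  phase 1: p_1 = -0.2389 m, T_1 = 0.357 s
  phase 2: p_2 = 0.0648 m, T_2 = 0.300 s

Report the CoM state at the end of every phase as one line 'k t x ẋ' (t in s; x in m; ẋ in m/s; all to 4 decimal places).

1 0.3570 0.0879 0.9194
2 0.6570 0.4088 1.3526

phase 1: p=-0.2389, T=0.357, ωT=1.031980, cosh=1.581459, sinh=1.225158; start (x,ẋ)=(-0.111800, 0.296700) → end (x,ẋ)=(0.087853, 0.919352)
phase 2: p=0.0648, T=0.300, ωT=0.867210, cosh=1.400191, sinh=0.980069; start (x,ẋ)=(0.087853, 0.919352) → end (x,ẋ)=(0.408778, 1.352580)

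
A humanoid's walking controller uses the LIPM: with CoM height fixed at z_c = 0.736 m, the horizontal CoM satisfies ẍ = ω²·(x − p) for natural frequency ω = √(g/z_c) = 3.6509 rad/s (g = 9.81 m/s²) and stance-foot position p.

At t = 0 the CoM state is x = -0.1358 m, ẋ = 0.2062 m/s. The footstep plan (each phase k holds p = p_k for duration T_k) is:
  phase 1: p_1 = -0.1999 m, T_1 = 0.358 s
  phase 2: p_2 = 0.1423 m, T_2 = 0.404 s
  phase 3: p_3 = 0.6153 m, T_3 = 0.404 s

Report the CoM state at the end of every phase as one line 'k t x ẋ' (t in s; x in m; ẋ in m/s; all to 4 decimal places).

phase 1: p=-0.1999, T=0.358, ωT=1.307022, cosh=1.982889, sinh=1.712265; start (x,ẋ)=(-0.135800, 0.206200) → end (x,ẋ)=(0.023911, 0.809581)
phase 2: p=0.1423, T=0.404, ωT=1.474964, cosh=2.299832, sinh=2.071045; start (x,ẋ)=(0.023911, 0.809581) → end (x,ẋ)=(0.329275, 0.966736)
phase 3: p=0.6153, T=0.404, ωT=1.474964, cosh=2.299832, sinh=2.071045; start (x,ẋ)=(0.329275, 0.966736) → end (x,ẋ)=(0.505890, 0.060642)

1 0.3580 0.0239 0.8096
2 0.7620 0.3293 0.9667
3 1.1660 0.5059 0.0606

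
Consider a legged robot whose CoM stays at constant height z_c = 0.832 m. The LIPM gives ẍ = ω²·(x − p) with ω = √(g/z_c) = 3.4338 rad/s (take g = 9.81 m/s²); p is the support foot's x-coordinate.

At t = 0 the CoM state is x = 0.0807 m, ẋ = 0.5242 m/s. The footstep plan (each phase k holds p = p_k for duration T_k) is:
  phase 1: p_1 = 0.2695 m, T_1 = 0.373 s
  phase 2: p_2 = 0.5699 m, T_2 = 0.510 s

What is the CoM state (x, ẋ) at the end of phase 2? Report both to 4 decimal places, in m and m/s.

x = -0.7046, ẋ = -4.1408

phase 1: p=0.2695, T=0.373, ωT=1.280807, cosh=1.938679, sinh=1.660866; start (x,ẋ)=(0.080700, 0.524200) → end (x,ẋ)=(0.157023, -0.060486)
phase 2: p=0.5699, T=0.510, ωT=1.751238, cosh=2.967645, sinh=2.794086; start (x,ẋ)=(0.157023, -0.060486) → end (x,ẋ)=(-0.704589, -4.140778)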